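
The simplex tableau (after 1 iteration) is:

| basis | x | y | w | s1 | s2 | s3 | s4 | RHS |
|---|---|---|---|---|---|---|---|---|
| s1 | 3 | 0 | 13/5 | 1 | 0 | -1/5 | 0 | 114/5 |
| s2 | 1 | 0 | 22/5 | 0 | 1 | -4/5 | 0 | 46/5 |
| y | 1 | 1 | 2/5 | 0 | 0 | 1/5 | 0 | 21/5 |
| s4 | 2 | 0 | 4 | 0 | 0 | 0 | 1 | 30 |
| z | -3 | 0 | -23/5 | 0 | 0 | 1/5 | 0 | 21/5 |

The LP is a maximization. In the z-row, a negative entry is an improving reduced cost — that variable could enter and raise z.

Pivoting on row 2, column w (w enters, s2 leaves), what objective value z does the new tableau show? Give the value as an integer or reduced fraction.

Minimum ratio for w: (46/5)/(22/5) = 23/11.
z changes by −(z-row coeff of w)·ratio = −(-23/5)·(23/11) = 529/55.
New z = 21/5 + (529/55) = 152/11.

152/11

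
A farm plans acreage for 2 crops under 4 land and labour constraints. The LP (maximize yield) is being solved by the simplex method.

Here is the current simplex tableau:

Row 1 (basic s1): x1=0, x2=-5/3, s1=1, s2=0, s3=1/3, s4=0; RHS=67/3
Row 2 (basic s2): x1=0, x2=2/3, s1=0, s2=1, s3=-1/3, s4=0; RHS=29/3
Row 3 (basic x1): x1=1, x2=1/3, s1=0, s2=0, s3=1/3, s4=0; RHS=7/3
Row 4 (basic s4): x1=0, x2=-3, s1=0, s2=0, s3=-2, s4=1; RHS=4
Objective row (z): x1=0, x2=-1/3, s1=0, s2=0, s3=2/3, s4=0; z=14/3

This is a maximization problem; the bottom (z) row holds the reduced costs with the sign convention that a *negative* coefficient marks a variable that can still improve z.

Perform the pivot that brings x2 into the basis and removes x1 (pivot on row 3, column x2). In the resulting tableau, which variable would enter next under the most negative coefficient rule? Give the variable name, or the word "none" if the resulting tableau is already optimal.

none

Pivot element 1/3. New z-row = old z-row − (-1/3)·(row 3/(1/3)).
Updated z-row coefficients: x1: 1, x2: 0, s1: 0, s2: 0, s3: 1, s4: 0.
No coefficient is strictly negative; the tableau after this pivot is optimal.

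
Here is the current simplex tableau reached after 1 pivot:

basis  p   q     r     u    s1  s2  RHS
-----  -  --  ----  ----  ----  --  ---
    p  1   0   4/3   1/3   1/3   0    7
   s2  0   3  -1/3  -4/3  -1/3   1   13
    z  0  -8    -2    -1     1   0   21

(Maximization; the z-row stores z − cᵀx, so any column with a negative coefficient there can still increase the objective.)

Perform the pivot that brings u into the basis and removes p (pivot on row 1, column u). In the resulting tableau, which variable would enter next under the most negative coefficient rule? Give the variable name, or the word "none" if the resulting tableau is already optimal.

Pivot element 1/3. New z-row = old z-row − (-1)·(row 1/(1/3)).
Updated z-row coefficients: p: 3, q: -8, r: 2, u: 0, s1: 2, s2: 0.
The most negative is -8 in column q, so q would enter next.

q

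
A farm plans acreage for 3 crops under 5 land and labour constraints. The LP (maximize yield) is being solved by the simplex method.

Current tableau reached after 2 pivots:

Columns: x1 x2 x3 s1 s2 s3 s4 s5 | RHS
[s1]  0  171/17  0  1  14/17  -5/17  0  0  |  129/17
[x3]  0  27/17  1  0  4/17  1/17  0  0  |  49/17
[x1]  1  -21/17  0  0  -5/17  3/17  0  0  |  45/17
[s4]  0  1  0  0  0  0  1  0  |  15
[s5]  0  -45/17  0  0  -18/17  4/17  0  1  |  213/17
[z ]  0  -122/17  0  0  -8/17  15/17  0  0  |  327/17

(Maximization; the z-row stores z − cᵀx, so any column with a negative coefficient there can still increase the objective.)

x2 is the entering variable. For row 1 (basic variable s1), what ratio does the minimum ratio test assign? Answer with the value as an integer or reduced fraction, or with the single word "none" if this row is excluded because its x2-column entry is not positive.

43/57

Ratio = RHS / (x2 entry) = (129/17) / (171/17) = 43/57.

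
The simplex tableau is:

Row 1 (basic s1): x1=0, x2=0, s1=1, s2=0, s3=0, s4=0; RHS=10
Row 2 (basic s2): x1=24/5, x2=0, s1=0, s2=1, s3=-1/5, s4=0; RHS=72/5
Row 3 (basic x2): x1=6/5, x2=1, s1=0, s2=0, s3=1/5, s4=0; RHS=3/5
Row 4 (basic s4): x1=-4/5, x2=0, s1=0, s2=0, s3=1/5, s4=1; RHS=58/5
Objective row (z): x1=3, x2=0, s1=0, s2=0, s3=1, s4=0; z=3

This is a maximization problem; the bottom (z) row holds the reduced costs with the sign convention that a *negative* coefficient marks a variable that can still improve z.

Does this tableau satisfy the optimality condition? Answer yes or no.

No objective-row coefficient is strictly negative, so no entering variable exists; the tableau is optimal.

yes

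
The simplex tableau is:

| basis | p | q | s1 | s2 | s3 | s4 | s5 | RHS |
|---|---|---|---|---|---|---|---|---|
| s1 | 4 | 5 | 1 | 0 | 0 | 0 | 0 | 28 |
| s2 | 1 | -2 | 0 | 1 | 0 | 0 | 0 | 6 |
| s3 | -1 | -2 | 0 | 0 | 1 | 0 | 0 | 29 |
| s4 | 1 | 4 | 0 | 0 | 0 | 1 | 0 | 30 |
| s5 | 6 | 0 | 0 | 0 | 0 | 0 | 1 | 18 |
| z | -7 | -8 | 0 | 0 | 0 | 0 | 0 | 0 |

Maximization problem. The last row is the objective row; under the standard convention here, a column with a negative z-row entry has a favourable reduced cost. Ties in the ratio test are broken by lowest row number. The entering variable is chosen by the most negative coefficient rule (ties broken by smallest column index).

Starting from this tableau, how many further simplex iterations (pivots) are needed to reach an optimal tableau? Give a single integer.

2

pivot: q in, s1 out → z = 224/5
pivot: p in, s5 out → z = 233/5
No improving column remains; optimal.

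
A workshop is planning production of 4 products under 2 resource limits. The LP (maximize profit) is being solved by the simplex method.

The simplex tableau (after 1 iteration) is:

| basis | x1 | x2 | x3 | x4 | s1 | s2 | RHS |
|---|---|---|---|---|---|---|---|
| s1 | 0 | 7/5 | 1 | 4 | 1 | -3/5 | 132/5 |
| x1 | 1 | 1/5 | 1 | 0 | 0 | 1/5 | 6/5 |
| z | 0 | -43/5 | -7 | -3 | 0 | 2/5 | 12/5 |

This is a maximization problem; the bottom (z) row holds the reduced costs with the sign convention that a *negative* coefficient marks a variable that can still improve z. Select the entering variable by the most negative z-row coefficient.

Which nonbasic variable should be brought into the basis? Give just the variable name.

Objective-row coefficients: x1: 0, x2: -43/5, x3: -7, x4: -3, s1: 0, s2: 2/5.
The most negative is -43/5 in column x2, so x2 enters.

x2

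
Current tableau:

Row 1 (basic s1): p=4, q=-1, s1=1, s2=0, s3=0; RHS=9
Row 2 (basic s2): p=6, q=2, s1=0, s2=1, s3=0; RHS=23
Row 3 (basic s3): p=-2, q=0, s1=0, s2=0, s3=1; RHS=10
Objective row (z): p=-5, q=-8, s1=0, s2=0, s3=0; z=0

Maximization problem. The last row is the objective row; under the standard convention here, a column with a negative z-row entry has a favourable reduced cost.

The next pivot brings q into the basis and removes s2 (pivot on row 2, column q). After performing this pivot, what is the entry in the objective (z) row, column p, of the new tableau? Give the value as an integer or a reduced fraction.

19

Pivot element is row 2, column q: 2.
Normalize row 2: new (row 2, p) = 6/2 = 3.
z-row ← z-row − (-8)·(new row 2): -5 − (-8)·3 = 19.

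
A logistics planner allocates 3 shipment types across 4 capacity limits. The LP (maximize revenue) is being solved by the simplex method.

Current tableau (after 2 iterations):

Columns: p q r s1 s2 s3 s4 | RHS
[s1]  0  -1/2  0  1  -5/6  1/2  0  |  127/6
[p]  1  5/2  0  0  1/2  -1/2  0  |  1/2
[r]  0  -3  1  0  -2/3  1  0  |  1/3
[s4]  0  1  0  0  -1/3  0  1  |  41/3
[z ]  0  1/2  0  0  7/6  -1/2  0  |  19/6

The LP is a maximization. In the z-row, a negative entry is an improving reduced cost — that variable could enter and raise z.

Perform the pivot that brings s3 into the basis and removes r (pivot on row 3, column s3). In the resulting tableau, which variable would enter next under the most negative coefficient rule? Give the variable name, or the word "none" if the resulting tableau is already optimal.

Pivot element 1. New z-row = old z-row − (-1/2)·(row 3/1).
Updated z-row coefficients: p: 0, q: -1, r: 1/2, s1: 0, s2: 5/6, s3: 0, s4: 0.
The most negative is -1 in column q, so q would enter next.

q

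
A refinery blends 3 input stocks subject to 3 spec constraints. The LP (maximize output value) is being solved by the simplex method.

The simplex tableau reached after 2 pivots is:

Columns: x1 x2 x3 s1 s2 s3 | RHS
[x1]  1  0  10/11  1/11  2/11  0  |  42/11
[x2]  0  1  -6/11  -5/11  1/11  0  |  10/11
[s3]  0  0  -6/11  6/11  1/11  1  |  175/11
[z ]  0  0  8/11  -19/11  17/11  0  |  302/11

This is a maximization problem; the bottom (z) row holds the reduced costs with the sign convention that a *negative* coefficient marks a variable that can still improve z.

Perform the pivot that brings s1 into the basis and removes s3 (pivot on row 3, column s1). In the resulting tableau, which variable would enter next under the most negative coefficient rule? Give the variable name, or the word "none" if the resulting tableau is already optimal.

Pivot element 6/11. New z-row = old z-row − (-19/11)·(row 3/(6/11)).
Updated z-row coefficients: x1: 0, x2: 0, x3: -1, s1: 0, s2: 11/6, s3: 19/6.
The most negative is -1 in column x3, so x3 would enter next.

x3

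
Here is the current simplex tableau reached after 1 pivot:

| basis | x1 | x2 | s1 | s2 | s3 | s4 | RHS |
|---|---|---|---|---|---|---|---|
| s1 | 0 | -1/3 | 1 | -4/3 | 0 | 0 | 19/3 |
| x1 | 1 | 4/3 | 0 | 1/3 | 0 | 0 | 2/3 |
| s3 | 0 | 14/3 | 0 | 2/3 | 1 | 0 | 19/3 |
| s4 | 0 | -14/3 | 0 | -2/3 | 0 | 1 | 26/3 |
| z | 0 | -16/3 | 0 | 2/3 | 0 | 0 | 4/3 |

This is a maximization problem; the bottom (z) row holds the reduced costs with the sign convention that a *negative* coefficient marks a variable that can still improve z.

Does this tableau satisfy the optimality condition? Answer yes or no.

no

Column x2 has objective-row coefficient -16/3, which is negative; an improving pivot exists, so not yet optimal.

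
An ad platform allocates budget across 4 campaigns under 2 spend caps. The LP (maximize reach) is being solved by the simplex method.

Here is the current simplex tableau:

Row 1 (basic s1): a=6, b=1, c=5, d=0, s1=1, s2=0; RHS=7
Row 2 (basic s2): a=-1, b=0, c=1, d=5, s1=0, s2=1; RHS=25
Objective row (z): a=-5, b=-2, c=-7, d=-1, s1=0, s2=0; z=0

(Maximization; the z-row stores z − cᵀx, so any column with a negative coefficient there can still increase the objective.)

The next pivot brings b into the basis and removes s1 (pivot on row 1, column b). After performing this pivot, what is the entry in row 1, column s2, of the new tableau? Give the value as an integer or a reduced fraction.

0

Pivot element is row 1, column b: 1.
Normalize row 1: new (row 1, s2) = 0/1 = 0.
Row 1 is the pivot row, so the entry is 0.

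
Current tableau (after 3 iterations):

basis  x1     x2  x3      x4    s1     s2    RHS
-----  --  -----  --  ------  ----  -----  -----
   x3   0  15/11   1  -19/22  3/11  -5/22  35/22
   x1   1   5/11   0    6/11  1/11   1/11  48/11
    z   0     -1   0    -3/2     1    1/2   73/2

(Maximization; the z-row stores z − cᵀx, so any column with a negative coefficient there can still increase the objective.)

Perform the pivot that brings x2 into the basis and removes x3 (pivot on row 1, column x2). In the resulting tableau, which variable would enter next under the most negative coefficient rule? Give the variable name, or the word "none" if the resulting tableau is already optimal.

x4

Pivot element 15/11. New z-row = old z-row − (-1)·(row 1/(15/11)).
Updated z-row coefficients: x1: 0, x2: 0, x3: 11/15, x4: -32/15, s1: 6/5, s2: 1/3.
The most negative is -32/15 in column x4, so x4 would enter next.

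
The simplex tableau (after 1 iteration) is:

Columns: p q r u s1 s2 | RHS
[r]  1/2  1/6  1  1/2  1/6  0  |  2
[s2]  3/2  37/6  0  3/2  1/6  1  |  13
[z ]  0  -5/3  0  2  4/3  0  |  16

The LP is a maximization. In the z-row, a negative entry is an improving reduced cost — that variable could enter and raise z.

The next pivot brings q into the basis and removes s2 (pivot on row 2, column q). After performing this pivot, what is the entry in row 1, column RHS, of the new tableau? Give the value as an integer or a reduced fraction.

Pivot element is row 2, column q: 37/6.
Normalize row 2: new (row 2, RHS) = 13/(37/6) = 78/37.
row 1 ← row 1 − (1/6)·(new row 2): 2 − (1/6)·(78/37) = 61/37.

61/37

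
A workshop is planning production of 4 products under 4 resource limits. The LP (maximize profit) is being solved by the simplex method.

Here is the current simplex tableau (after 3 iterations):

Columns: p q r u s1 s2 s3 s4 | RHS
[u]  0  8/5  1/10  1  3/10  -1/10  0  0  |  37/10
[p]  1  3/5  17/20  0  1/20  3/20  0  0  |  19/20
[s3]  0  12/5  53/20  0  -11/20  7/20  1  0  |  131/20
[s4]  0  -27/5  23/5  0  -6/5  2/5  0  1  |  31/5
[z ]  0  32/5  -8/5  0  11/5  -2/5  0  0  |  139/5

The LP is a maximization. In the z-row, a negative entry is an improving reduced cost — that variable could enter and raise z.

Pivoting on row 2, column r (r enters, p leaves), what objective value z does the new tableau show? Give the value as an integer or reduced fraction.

Minimum ratio for r: (19/20)/(17/20) = 19/17.
z changes by −(z-row coeff of r)·ratio = −(-8/5)·(19/17) = 152/85.
New z = 139/5 + (152/85) = 503/17.

503/17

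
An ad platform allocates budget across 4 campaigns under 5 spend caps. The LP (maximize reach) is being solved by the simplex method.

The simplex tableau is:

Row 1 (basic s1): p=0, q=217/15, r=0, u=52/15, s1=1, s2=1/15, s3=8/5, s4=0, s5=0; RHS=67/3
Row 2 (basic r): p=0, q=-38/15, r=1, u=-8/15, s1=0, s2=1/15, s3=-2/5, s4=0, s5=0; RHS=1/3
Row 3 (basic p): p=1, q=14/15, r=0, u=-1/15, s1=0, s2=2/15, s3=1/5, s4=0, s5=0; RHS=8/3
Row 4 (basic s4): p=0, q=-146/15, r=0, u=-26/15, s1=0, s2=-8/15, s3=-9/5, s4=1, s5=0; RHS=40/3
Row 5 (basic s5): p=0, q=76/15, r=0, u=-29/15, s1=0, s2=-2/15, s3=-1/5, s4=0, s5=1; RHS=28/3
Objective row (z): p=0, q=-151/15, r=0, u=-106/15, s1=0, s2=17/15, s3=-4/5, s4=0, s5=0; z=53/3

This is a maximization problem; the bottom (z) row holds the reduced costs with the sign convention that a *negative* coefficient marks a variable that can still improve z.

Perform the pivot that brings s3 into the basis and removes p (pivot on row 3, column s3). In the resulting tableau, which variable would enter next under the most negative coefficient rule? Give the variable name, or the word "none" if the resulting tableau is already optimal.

u

Pivot element 1/5. New z-row = old z-row − (-4/5)·(row 3/(1/5)).
Updated z-row coefficients: p: 4, q: -19/3, r: 0, u: -22/3, s1: 0, s2: 5/3, s3: 0, s4: 0, s5: 0.
The most negative is -22/3 in column u, so u would enter next.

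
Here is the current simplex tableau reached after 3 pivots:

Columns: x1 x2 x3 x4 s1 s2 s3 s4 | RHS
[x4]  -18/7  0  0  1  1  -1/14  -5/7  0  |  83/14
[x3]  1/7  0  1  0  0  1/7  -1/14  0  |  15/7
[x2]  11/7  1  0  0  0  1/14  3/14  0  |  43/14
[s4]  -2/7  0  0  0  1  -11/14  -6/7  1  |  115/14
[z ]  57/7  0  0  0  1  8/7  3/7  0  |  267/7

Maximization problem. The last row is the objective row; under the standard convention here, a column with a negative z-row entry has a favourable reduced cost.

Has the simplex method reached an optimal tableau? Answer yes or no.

No objective-row coefficient is strictly negative, so no entering variable exists; the tableau is optimal.

yes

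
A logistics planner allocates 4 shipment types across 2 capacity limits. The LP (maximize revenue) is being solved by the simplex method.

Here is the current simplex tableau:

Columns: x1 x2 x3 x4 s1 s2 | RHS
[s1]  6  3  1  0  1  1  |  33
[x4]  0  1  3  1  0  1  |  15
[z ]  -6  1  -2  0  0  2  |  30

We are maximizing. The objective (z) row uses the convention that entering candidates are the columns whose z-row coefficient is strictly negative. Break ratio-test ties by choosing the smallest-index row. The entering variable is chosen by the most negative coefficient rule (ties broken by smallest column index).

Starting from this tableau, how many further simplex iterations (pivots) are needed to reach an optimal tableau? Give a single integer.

pivot: x1 in, s1 out → z = 63
pivot: x3 in, x4 out → z = 68
No improving column remains; optimal.

2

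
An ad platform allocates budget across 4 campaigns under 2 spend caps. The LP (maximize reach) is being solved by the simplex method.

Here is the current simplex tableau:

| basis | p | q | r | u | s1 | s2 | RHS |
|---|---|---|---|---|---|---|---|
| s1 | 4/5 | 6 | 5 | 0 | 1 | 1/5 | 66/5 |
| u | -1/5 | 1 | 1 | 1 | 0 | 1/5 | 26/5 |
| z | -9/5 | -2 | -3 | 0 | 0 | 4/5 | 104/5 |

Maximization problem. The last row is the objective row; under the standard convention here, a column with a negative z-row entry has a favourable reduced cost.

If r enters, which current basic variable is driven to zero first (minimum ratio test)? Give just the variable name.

Ratios: row 1 (s1): (66/5)/5 = 66/25; row 2 (u): (26/5)/1 = 26/5.
Minimum ratio 66/25 is in the s1 row, so s1 leaves.

s1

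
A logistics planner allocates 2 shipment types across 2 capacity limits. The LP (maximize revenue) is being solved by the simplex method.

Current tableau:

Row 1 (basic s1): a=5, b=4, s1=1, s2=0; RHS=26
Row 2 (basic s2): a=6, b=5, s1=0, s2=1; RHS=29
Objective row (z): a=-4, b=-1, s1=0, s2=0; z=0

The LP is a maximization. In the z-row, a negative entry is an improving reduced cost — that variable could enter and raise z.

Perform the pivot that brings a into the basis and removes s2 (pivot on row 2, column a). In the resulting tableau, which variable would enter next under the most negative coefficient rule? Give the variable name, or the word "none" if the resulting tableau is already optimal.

none

Pivot element 6. New z-row = old z-row − (-4)·(row 2/6).
Updated z-row coefficients: a: 0, b: 7/3, s1: 0, s2: 2/3.
No coefficient is strictly negative; the tableau after this pivot is optimal.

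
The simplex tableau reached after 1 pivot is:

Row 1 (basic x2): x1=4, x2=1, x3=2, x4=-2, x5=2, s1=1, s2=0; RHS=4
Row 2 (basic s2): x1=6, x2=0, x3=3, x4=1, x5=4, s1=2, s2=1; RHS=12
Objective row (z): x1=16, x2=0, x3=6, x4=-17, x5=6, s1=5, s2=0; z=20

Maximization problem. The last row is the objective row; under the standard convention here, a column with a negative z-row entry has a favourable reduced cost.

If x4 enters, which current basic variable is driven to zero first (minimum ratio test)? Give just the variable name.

Ratios: row 1 (x2): entry -2 ≤ 0, skip; row 2 (s2): 12/1 = 12.
Minimum ratio 12 is in the s2 row, so s2 leaves.

s2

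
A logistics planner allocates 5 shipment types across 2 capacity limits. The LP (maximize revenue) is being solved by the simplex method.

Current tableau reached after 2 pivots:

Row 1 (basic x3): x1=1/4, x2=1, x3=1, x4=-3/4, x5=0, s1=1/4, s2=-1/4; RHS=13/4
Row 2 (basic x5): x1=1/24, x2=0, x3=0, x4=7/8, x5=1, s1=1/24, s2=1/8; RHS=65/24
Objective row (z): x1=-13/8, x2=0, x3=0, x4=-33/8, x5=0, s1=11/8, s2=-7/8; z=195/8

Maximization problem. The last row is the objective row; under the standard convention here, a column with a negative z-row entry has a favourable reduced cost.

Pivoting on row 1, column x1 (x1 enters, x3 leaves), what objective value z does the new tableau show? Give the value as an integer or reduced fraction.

91/2

Minimum ratio for x1: (13/4)/(1/4) = 13.
z changes by −(z-row coeff of x1)·ratio = −(-13/8)·13 = 169/8.
New z = 195/8 + (169/8) = 91/2.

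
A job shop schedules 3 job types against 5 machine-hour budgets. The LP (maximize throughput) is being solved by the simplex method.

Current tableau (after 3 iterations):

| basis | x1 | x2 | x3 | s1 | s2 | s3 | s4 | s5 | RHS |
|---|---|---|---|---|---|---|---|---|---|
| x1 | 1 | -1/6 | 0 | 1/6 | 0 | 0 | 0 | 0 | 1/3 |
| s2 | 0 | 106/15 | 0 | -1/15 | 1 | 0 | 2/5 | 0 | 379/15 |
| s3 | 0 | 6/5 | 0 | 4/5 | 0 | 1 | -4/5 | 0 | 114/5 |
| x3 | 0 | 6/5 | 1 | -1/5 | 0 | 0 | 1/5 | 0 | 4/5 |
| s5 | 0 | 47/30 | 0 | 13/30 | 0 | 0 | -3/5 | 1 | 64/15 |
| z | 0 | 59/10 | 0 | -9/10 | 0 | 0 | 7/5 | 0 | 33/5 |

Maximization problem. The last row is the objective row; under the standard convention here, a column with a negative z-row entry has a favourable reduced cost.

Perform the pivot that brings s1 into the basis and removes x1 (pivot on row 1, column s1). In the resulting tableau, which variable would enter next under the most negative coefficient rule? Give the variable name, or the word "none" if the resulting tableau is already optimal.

none

Pivot element 1/6. New z-row = old z-row − (-9/10)·(row 1/(1/6)).
Updated z-row coefficients: x1: 27/5, x2: 5, x3: 0, s1: 0, s2: 0, s3: 0, s4: 7/5, s5: 0.
No coefficient is strictly negative; the tableau after this pivot is optimal.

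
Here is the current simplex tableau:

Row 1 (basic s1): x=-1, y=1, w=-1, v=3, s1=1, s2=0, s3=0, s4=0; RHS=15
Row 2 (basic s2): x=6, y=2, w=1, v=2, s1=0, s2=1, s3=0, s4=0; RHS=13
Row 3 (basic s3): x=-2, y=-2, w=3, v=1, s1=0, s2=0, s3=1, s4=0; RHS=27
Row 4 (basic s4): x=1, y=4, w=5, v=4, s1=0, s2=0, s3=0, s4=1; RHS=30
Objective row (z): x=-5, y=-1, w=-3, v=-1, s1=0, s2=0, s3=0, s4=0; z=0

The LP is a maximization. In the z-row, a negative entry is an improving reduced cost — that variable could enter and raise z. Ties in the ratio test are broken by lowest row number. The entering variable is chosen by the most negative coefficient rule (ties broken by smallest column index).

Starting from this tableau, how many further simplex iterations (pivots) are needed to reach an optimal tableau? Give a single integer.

pivot: x in, s2 out → z = 65/6
pivot: w in, s4 out → z = 676/29
No improving column remains; optimal.

2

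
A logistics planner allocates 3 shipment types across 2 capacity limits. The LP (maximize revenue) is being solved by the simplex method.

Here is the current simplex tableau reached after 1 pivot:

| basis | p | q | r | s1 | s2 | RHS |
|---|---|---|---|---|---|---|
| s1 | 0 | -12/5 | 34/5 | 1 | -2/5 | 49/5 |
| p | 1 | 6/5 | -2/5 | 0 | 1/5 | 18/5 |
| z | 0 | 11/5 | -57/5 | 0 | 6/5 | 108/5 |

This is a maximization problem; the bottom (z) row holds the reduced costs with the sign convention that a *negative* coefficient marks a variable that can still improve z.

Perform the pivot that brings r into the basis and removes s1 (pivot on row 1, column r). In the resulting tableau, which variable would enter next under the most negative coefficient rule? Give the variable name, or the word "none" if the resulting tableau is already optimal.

Pivot element 34/5. New z-row = old z-row − (-57/5)·(row 1/(34/5)).
Updated z-row coefficients: p: 0, q: -31/17, r: 0, s1: 57/34, s2: 9/17.
The most negative is -31/17 in column q, so q would enter next.

q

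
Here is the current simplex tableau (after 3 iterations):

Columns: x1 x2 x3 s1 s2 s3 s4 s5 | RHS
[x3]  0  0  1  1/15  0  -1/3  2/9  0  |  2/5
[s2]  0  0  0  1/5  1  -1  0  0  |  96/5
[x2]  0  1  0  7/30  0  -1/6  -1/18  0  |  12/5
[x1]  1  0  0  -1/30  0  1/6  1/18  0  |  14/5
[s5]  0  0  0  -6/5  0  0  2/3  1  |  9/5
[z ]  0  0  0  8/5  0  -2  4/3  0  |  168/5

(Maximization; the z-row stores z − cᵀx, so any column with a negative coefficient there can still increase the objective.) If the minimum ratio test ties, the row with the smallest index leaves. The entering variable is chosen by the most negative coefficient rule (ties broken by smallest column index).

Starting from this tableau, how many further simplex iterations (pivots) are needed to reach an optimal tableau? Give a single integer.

pivot: s3 in, x1 out → z = 336/5
No improving column remains; optimal.

1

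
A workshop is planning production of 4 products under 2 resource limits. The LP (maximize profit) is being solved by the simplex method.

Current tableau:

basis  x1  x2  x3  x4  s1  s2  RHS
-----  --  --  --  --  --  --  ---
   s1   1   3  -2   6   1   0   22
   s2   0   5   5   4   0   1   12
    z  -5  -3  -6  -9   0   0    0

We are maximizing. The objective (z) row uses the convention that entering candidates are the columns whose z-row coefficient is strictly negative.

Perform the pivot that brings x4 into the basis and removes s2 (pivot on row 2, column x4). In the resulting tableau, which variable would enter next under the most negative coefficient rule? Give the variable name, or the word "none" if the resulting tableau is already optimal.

Pivot element 4. New z-row = old z-row − (-9)·(row 2/4).
Updated z-row coefficients: x1: -5, x2: 33/4, x3: 21/4, x4: 0, s1: 0, s2: 9/4.
The most negative is -5 in column x1, so x1 would enter next.

x1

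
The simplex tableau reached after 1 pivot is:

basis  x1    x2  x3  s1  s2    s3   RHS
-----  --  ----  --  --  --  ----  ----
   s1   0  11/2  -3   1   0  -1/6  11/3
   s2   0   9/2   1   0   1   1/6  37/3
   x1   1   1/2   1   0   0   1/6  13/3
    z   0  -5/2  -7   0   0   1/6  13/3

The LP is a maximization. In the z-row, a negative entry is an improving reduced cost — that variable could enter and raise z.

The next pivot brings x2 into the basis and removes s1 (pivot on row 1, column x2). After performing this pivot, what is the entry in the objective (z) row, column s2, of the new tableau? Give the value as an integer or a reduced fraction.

0

Pivot element is row 1, column x2: 11/2.
Normalize row 1: new (row 1, s2) = 0/(11/2) = 0.
z-row ← z-row − (-5/2)·(new row 1): 0 − (-5/2)·0 = 0.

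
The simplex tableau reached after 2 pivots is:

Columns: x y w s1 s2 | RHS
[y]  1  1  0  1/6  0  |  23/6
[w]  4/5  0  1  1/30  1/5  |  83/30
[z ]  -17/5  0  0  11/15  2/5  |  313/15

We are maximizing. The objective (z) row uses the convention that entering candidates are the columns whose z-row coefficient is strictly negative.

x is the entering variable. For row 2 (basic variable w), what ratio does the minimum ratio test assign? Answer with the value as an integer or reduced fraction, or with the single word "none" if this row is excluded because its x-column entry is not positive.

Ratio = RHS / (x entry) = (83/30) / (4/5) = 83/24.

83/24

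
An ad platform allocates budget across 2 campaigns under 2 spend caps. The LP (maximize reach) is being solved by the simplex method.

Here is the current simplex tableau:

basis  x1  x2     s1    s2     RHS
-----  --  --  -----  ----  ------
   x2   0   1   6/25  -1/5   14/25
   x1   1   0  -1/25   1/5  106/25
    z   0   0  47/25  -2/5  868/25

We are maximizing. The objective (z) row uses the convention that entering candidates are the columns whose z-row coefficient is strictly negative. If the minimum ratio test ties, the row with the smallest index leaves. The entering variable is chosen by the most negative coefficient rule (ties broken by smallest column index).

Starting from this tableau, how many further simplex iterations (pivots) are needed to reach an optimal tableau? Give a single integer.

1

pivot: s2 in, x1 out → z = 216/5
No improving column remains; optimal.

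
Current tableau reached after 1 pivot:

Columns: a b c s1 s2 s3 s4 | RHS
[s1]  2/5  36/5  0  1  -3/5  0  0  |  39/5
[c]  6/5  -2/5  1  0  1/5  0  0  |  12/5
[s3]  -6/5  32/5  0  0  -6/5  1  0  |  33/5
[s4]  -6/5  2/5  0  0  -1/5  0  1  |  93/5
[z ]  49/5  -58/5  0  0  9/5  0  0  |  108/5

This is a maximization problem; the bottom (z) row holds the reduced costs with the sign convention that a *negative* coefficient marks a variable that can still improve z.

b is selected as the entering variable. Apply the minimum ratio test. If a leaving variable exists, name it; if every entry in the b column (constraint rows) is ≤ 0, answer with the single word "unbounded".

s3

Ratios: row 1 (s1): (39/5)/(36/5) = 13/12; row 2 (c): entry -2/5 ≤ 0, skip; row 3 (s3): (33/5)/(32/5) = 33/32; row 4 (s4): (93/5)/(2/5) = 93/2.
Minimum ratio is in the s3 row, so s3 leaves.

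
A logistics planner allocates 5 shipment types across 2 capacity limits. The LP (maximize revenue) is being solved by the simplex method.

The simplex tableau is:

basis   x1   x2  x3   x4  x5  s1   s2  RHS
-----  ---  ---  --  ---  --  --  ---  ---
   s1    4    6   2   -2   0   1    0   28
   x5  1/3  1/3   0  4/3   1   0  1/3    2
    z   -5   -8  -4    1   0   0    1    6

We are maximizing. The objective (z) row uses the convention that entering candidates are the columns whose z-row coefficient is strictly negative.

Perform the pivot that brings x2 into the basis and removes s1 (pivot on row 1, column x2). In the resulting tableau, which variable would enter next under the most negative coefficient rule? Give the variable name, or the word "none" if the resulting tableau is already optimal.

x4

Pivot element 6. New z-row = old z-row − (-8)·(row 1/6).
Updated z-row coefficients: x1: 1/3, x2: 0, x3: -4/3, x4: -5/3, x5: 0, s1: 4/3, s2: 1.
The most negative is -5/3 in column x4, so x4 would enter next.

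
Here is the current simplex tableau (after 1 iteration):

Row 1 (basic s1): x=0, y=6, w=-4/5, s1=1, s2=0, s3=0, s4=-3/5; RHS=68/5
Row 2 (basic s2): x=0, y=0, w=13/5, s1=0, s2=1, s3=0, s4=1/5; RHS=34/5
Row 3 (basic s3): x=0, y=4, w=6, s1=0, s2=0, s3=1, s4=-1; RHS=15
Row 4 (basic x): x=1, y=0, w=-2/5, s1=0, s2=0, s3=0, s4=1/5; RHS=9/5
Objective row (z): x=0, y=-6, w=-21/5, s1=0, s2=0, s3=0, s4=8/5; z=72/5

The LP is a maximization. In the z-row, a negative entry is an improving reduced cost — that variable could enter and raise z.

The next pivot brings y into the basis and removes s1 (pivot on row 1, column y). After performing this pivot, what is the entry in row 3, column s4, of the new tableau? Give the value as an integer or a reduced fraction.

-3/5

Pivot element is row 1, column y: 6.
Normalize row 1: new (row 1, s4) = (-3/5)/6 = -1/10.
row 3 ← row 3 − 4·(new row 1): -1 − 4·(-1/10) = -3/5.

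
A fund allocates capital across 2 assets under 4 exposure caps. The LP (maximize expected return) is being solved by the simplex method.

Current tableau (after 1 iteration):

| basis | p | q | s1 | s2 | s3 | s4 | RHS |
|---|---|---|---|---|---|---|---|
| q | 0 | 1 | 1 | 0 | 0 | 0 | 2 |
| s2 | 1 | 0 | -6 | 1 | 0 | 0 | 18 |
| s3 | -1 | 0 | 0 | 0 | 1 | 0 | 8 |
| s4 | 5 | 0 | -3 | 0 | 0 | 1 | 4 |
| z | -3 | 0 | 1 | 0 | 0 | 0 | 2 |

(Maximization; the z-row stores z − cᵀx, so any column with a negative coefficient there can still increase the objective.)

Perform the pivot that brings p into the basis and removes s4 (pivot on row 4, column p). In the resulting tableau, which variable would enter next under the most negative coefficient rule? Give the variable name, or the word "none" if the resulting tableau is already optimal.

Pivot element 5. New z-row = old z-row − (-3)·(row 4/5).
Updated z-row coefficients: p: 0, q: 0, s1: -4/5, s2: 0, s3: 0, s4: 3/5.
The most negative is -4/5 in column s1, so s1 would enter next.

s1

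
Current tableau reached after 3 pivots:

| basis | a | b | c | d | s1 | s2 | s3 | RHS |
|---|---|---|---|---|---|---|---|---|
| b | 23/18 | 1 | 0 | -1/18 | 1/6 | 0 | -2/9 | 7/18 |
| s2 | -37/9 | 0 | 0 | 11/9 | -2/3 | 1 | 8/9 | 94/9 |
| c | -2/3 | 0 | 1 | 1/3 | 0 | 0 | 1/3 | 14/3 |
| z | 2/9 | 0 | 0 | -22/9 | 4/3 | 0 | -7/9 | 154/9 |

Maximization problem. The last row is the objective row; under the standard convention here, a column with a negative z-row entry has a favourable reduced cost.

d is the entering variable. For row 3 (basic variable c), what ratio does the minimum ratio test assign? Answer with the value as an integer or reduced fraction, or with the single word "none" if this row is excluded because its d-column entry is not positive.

14

Ratio = RHS / (d entry) = (14/3) / (1/3) = 14.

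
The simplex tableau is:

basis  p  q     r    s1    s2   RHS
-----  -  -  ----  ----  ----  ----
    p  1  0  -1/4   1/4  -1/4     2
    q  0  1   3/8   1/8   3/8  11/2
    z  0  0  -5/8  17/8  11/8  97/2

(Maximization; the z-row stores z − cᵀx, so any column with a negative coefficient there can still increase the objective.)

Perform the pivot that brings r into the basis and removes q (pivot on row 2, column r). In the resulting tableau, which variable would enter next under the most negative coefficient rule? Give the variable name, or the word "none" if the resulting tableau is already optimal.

none

Pivot element 3/8. New z-row = old z-row − (-5/8)·(row 2/(3/8)).
Updated z-row coefficients: p: 0, q: 5/3, r: 0, s1: 7/3, s2: 2.
No coefficient is strictly negative; the tableau after this pivot is optimal.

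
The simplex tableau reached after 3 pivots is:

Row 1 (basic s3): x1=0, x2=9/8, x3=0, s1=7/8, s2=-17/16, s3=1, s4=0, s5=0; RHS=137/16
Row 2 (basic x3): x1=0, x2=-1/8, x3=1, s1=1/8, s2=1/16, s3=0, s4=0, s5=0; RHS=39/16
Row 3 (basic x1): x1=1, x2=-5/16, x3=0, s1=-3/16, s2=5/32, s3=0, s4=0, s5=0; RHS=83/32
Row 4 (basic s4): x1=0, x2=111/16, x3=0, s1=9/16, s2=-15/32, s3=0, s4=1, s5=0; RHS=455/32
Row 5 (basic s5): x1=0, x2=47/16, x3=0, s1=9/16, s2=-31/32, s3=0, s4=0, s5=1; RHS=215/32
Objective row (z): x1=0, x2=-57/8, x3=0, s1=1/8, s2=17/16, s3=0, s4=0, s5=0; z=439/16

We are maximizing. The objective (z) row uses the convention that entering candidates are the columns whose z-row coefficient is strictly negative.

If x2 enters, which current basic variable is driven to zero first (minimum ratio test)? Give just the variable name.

s4

Ratios: row 1 (s3): (137/16)/(9/8) = 137/18; row 2 (x3): entry -1/8 ≤ 0, skip; row 3 (x1): entry -5/16 ≤ 0, skip; row 4 (s4): (455/32)/(111/16) = 455/222; row 5 (s5): (215/32)/(47/16) = 215/94.
Minimum ratio 455/222 is in the s4 row, so s4 leaves.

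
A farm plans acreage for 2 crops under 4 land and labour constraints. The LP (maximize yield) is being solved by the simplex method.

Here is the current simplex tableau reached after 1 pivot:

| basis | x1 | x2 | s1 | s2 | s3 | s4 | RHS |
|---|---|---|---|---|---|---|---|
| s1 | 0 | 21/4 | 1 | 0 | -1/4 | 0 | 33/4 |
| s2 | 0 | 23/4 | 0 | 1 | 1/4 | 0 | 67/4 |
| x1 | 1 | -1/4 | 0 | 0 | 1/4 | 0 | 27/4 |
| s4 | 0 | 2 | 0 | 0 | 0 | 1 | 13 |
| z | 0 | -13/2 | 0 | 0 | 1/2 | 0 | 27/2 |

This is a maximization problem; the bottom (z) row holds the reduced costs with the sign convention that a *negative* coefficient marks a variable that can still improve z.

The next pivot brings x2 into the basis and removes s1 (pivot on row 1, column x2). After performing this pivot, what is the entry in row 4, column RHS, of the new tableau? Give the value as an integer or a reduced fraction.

69/7

Pivot element is row 1, column x2: 21/4.
Normalize row 1: new (row 1, RHS) = (33/4)/(21/4) = 11/7.
row 4 ← row 4 − 2·(new row 1): 13 − 2·(11/7) = 69/7.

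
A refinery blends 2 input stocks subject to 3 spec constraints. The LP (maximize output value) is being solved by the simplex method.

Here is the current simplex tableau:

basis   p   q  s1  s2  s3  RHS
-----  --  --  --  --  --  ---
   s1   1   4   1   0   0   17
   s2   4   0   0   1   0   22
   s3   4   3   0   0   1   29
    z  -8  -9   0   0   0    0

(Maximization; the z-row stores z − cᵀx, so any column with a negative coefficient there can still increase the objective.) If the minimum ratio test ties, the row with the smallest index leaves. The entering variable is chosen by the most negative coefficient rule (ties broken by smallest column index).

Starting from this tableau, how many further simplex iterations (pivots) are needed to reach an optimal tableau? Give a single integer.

pivot: q in, s1 out → z = 153/4
pivot: p in, s3 out → z = 67
No improving column remains; optimal.

2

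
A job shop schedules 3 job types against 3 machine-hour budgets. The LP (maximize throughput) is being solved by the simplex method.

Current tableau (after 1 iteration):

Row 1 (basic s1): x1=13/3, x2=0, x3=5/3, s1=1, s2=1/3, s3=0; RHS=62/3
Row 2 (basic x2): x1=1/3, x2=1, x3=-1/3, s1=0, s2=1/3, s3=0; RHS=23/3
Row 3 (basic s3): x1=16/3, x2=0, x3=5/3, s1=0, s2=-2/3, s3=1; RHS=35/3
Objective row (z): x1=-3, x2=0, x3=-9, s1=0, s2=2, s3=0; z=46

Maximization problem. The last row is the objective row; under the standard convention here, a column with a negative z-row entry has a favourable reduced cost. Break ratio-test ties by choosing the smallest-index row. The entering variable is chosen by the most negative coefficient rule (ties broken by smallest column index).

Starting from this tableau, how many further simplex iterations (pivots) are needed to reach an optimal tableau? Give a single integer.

pivot: x3 in, s3 out → z = 109
pivot: s2 in, s1 out → z = 617/5
No improving column remains; optimal.

2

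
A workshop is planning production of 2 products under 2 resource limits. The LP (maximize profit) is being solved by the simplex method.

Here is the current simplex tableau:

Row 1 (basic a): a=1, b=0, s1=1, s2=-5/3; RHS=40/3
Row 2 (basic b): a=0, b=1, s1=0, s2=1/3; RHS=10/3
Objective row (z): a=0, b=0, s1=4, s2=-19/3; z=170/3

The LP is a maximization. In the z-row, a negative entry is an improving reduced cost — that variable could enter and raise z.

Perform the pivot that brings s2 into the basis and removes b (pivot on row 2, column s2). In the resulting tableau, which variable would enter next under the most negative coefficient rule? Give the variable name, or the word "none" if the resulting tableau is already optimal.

Pivot element 1/3. New z-row = old z-row − (-19/3)·(row 2/(1/3)).
Updated z-row coefficients: a: 0, b: 19, s1: 4, s2: 0.
No coefficient is strictly negative; the tableau after this pivot is optimal.

none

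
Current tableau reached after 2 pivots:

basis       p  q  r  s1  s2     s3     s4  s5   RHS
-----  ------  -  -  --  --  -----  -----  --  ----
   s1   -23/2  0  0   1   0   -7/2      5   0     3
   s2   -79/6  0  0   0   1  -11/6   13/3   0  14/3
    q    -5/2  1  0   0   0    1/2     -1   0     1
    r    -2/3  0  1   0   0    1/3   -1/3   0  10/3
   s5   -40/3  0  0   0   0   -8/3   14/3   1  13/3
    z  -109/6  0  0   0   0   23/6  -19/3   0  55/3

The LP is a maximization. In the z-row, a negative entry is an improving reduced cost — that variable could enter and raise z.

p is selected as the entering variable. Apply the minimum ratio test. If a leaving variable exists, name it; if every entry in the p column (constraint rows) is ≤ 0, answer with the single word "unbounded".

unbounded

p-column entries: row 1: -23/2, row 2: -79/6, row 3: -5/2, row 4: -2/3, row 5: -40/3. All ≤ 0, so p can increase without bound; the LP is unbounded in this direction.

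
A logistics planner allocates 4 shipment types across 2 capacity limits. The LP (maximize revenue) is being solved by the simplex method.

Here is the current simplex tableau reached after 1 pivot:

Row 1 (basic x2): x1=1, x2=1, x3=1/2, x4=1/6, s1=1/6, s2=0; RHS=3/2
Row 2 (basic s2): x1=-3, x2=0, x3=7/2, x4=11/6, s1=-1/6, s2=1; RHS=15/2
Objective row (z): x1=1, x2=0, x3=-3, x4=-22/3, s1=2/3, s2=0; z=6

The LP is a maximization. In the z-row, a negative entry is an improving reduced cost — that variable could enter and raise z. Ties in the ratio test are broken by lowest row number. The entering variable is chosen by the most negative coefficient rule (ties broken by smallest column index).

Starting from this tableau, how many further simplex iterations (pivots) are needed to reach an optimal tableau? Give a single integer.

2

pivot: x4 in, s2 out → z = 36
pivot: x1 in, x2 out → z = 603/14
No improving column remains; optimal.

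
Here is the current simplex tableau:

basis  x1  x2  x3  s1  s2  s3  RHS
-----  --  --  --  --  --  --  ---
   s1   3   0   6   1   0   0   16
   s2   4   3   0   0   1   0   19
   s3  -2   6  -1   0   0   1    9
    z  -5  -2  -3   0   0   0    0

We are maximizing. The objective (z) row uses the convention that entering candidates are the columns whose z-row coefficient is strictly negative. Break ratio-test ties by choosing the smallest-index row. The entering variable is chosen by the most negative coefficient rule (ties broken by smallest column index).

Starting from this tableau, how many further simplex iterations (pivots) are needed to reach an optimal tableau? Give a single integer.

pivot: x1 in, s2 out → z = 95/4
pivot: x3 in, s1 out → z = 197/8
No improving column remains; optimal.

2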